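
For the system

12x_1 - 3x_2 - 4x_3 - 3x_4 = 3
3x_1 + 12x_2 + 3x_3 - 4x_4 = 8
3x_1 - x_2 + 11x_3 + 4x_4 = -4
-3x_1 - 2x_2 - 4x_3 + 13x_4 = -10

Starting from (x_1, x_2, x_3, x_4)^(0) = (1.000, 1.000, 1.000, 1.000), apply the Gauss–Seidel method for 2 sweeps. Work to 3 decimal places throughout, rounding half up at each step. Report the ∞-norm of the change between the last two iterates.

Iteration 1:
  x_1 = (3 - (-3)·1.000 - (-4)·1.000 - (-3)·1.000) / (12) = 1.083
  x_2 = (8 - (3)·1.083 - (3)·1.000 - (-4)·1.000) / (12) = 0.479
  x_3 = (-4 - (3)·1.083 - (-1)·0.479 - (4)·1.000) / (11) = -0.979
  x_4 = (-10 - (-3)·1.083 - (-2)·0.479 - (-4)·-0.979) / (13) = -0.747
Iteration 2:
  x_1 = (3 - (-3)·0.479 - (-4)·-0.979 - (-3)·-0.747) / (12) = -0.143
  x_2 = (8 - (3)·-0.143 - (3)·-0.979 - (-4)·-0.747) / (12) = 0.698
  x_3 = (-4 - (3)·-0.143 - (-1)·0.698 - (4)·-0.747) / (11) = 0.010
  x_4 = (-10 - (-3)·-0.143 - (-2)·0.698 - (-4)·0.010) / (13) = -0.692
Change: (-1.226, 0.219, 0.989, 0.055) → max |·| = 1.226

1.226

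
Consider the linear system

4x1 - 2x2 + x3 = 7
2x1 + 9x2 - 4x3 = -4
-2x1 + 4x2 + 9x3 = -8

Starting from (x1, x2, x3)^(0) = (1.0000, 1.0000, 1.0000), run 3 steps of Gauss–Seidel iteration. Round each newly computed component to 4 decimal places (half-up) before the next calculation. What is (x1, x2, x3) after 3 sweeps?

Iteration 1:
  x1 = (7 - (-2)·1.0000 - (1)·1.0000) / (4) = 2.0000
  x2 = (-4 - (2)·2.0000 - (-4)·1.0000) / (9) = -0.4444
  x3 = (-8 - (-2)·2.0000 - (4)·-0.4444) / (9) = -0.2469
Iteration 2:
  x1 = (7 - (-2)·-0.4444 - (1)·-0.2469) / (4) = 1.5895
  x2 = (-4 - (2)·1.5895 - (-4)·-0.2469) / (9) = -0.9074
  x3 = (-8 - (-2)·1.5895 - (4)·-0.9074) / (9) = -0.1324
Iteration 3:
  x1 = (7 - (-2)·-0.9074 - (1)·-0.1324) / (4) = 1.3294
  x2 = (-4 - (2)·1.3294 - (-4)·-0.1324) / (9) = -0.7987
  x3 = (-8 - (-2)·1.3294 - (4)·-0.7987) / (9) = -0.2385

(1.3294, -0.7987, -0.2385)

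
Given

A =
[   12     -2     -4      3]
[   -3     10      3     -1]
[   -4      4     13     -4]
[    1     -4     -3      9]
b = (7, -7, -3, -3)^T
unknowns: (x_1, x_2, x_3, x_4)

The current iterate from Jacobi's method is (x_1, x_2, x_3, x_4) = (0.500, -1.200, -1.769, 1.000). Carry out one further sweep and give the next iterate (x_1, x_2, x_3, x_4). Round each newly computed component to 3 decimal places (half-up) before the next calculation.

(-0.456, 0.081, 0.600, -1.512)

One sweep:
  x_1 = (7 - (-2)·-1.200 - (-4)·-1.769 - (3)·1.000) / (12) = -0.456
  x_2 = (-7 - (-3)·0.500 - (3)·-1.769 - (-1)·1.000) / (10) = 0.081
  x_3 = (-3 - (-4)·0.500 - (4)·-1.200 - (-4)·1.000) / (13) = 0.600
  x_4 = (-3 - (1)·0.500 - (-4)·-1.200 - (-3)·-1.769) / (9) = -1.512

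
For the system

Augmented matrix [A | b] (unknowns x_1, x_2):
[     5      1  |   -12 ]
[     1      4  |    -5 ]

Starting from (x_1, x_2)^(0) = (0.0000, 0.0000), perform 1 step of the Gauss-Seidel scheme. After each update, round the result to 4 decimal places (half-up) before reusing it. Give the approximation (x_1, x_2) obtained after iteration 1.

(-2.4000, -0.6500)

Iteration 1:
  x_1 = (-12 - (1)·0.0000) / (5) = -2.4000
  x_2 = (-5 - (1)·-2.4000) / (4) = -0.6500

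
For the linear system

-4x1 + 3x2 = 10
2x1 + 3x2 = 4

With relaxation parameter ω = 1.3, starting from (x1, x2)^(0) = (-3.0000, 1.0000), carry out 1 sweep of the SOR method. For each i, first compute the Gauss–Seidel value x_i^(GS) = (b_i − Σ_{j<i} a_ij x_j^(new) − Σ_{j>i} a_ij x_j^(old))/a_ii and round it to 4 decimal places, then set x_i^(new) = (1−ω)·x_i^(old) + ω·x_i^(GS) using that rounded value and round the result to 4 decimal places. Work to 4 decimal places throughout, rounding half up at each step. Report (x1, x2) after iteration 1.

(-1.3750, 2.6250)

Iteration 1:
  x1: GS value = (10 - (3)·1.0000) / (-4) = -1.7500;  x1 ← (1−ω)·-3.0000 + ω·-1.7500 = -1.3750
  x2: GS value = (4 - (2)·-1.3750) / (3) = 2.2500;  x2 ← (1−ω)·1.0000 + ω·2.2500 = 2.6250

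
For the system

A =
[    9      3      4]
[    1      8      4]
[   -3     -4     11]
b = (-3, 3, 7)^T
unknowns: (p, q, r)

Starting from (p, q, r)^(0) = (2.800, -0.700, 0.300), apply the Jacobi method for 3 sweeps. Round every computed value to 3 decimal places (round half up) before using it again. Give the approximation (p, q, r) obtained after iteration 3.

(-0.512, 0.212, 0.357)

Iteration 1:
  p = (-3 - (3)·-0.700 - (4)·0.300) / (9) = -0.233
  q = (3 - (1)·2.800 - (4)·0.300) / (8) = -0.125
  r = (7 - (-3)·2.800 - (-4)·-0.700) / (11) = 1.145
Iteration 2:
  p = (-3 - (3)·-0.125 - (4)·1.145) / (9) = -0.801
  q = (3 - (1)·-0.233 - (4)·1.145) / (8) = -0.168
  r = (7 - (-3)·-0.233 - (-4)·-0.125) / (11) = 0.527
Iteration 3:
  p = (-3 - (3)·-0.168 - (4)·0.527) / (9) = -0.512
  q = (3 - (1)·-0.801 - (4)·0.527) / (8) = 0.212
  r = (7 - (-3)·-0.801 - (-4)·-0.168) / (11) = 0.357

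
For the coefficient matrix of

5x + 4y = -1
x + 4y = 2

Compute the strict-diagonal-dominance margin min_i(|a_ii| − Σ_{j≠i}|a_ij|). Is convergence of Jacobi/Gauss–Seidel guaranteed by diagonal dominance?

1

row 1: |5| − (4) = 1
row 2: |4| − (1) = 3
minimum over rows = 1 → strictly diagonally dominant (convergence guaranteed)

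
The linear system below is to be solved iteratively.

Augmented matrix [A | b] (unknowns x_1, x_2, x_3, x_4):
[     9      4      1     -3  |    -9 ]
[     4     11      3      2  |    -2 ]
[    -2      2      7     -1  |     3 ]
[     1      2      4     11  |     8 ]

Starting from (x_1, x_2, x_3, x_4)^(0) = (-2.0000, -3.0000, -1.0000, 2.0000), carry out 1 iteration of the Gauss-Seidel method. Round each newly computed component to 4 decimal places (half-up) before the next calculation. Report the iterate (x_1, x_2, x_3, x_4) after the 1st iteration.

(1.1111, -0.6768, 1.2251, 0.3038)

Iteration 1:
  x_1 = (-9 - (4)·-3.0000 - (1)·-1.0000 - (-3)·2.0000) / (9) = 1.1111
  x_2 = (-2 - (4)·1.1111 - (3)·-1.0000 - (2)·2.0000) / (11) = -0.6768
  x_3 = (3 - (-2)·1.1111 - (2)·-0.6768 - (-1)·2.0000) / (7) = 1.2251
  x_4 = (8 - (1)·1.1111 - (2)·-0.6768 - (4)·1.2251) / (11) = 0.3038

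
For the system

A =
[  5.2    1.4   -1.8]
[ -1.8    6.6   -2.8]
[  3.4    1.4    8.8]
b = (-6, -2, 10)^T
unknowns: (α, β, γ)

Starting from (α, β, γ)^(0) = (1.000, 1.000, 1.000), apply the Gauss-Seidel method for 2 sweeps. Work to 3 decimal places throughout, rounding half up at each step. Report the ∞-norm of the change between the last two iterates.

Iteration 1:
  α = (-6 - (1.4)·1.000 - (-1.8)·1.000) / (5.2) = -1.077
  β = (-2 - (-1.8)·-1.077 - (-2.8)·1.000) / (6.6) = -0.173
  γ = (10 - (3.4)·-1.077 - (1.4)·-0.173) / (8.8) = 1.580
Iteration 2:
  α = (-6 - (1.4)·-0.173 - (-1.8)·1.580) / (5.2) = -0.560
  β = (-2 - (-1.8)·-0.560 - (-2.8)·1.580) / (6.6) = 0.215
  γ = (10 - (3.4)·-0.560 - (1.4)·0.215) / (8.8) = 1.319
Change: (0.517, 0.388, -0.261) → max |·| = 0.517

0.517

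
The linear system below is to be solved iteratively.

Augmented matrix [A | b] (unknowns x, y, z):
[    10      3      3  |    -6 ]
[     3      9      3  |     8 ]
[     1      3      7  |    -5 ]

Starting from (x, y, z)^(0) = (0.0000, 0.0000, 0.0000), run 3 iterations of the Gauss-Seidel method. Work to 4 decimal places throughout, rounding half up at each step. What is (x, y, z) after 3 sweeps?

Iteration 1:
  x = (-6 - (3)·0.0000 - (3)·0.0000) / (10) = -0.6000
  y = (8 - (3)·-0.6000 - (3)·0.0000) / (9) = 1.0889
  z = (-5 - (1)·-0.6000 - (3)·1.0889) / (7) = -1.0952
Iteration 2:
  x = (-6 - (3)·1.0889 - (3)·-1.0952) / (10) = -0.5981
  y = (8 - (3)·-0.5981 - (3)·-1.0952) / (9) = 1.4533
  z = (-5 - (1)·-0.5981 - (3)·1.4533) / (7) = -1.2517
Iteration 3:
  x = (-6 - (3)·1.4533 - (3)·-1.2517) / (10) = -0.6605
  y = (8 - (3)·-0.6605 - (3)·-1.2517) / (9) = 1.5263
  z = (-5 - (1)·-0.6605 - (3)·1.5263) / (7) = -1.2741

(-0.6605, 1.5263, -1.2741)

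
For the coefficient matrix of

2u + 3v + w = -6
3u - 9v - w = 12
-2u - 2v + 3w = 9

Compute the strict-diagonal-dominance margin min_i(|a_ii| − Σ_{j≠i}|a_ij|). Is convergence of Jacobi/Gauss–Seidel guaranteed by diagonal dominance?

-2

row 1: |2| − (3+1) = -2
row 2: |-9| − (3+1) = 5
row 3: |3| − (2+2) = -1
minimum over rows = -2 → not strictly diagonally dominant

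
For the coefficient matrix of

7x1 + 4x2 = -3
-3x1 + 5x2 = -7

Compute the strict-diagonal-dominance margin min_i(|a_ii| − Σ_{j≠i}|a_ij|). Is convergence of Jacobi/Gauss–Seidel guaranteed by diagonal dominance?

row 1: |7| − (4) = 3
row 2: |5| − (3) = 2
minimum over rows = 2 → strictly diagonally dominant (convergence guaranteed)

2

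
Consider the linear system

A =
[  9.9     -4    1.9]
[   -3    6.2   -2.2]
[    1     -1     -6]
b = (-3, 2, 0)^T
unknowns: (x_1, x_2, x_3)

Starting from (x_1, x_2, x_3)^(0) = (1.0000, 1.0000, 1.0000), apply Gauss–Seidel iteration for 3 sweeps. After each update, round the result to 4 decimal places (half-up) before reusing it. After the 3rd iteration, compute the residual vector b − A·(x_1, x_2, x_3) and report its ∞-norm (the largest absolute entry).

Iteration 1:
  x_1 = (-3 - (-4)·1.0000 - (1.9)·1.0000) / (9.9) = -0.0909
  x_2 = (2 - (-3)·-0.0909 - (-2.2)·1.0000) / (6.2) = 0.6334
  x_3 = (0 - (1)·-0.0909 - (-1)·0.6334) / (-6) = -0.1207
Iteration 2:
  x_1 = (-3 - (-4)·0.6334 - (1.9)·-0.1207) / (9.9) = -0.0239
  x_2 = (2 - (-3)·-0.0239 - (-2.2)·-0.1207) / (6.2) = 0.2682
  x_3 = (0 - (1)·-0.0239 - (-1)·0.2682) / (-6) = -0.0487
Iteration 3:
  x_1 = (-3 - (-4)·0.2682 - (1.9)·-0.0487) / (9.9) = -0.1853
  x_2 = (2 - (-3)·-0.1853 - (-2.2)·-0.0487) / (6.2) = 0.2156
  x_3 = (0 - (1)·-0.1853 - (-1)·0.2156) / (-6) = -0.0668
Residual b − A·x = (-0.1762, -0.0396, 0.0001); ∞-norm = 0.1762

0.1762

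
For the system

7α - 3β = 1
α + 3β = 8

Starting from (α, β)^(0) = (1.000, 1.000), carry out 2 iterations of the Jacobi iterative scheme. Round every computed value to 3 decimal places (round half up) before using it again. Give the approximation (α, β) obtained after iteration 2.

Iteration 1:
  α = (1 - (-3)·1.000) / (7) = 0.571
  β = (8 - (1)·1.000) / (3) = 2.333
Iteration 2:
  α = (1 - (-3)·2.333) / (7) = 1.143
  β = (8 - (1)·0.571) / (3) = 2.476

(1.143, 2.476)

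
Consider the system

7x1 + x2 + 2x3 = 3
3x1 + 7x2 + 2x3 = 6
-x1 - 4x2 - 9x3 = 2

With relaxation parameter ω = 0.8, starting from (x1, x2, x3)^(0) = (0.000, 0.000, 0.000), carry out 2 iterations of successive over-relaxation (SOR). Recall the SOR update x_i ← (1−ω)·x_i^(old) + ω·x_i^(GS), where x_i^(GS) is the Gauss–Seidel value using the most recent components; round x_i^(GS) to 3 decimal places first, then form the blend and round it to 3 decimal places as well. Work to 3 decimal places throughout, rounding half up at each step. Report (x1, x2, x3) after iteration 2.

Iteration 1:
  x1: GS value = (3 - (1)·0.000 - (2)·0.000) / (7) = 0.429;  x1 ← (1−ω)·0.000 + ω·0.429 = 0.343
  x2: GS value = (6 - (3)·0.343 - (2)·0.000) / (7) = 0.710;  x2 ← (1−ω)·0.000 + ω·0.710 = 0.568
  x3: GS value = (2 - (-1)·0.343 - (-4)·0.568) / (-9) = -0.513;  x3 ← (1−ω)·0.000 + ω·-0.513 = -0.410
Iteration 2:
  x1: GS value = (3 - (1)·0.568 - (2)·-0.410) / (7) = 0.465;  x1 ← (1−ω)·0.343 + ω·0.465 = 0.441
  x2: GS value = (6 - (3)·0.441 - (2)·-0.410) / (7) = 0.785;  x2 ← (1−ω)·0.568 + ω·0.785 = 0.742
  x3: GS value = (2 - (-1)·0.441 - (-4)·0.742) / (-9) = -0.601;  x3 ← (1−ω)·-0.410 + ω·-0.601 = -0.563

(0.441, 0.742, -0.563)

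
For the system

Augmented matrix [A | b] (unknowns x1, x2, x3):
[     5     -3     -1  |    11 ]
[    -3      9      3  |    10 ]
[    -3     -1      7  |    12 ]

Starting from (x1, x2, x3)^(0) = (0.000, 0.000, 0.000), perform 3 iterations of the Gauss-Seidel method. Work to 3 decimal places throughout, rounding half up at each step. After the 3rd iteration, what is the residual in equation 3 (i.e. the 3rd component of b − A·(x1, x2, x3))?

0.002

Iteration 1:
  x1 = (11 - (-3)·0.000 - (-1)·0.000) / (5) = 2.200
  x2 = (10 - (-3)·2.200 - (3)·0.000) / (9) = 1.844
  x3 = (12 - (-3)·2.200 - (-1)·1.844) / (7) = 2.921
Iteration 2:
  x1 = (11 - (-3)·1.844 - (-1)·2.921) / (5) = 3.891
  x2 = (10 - (-3)·3.891 - (3)·2.921) / (9) = 1.434
  x3 = (12 - (-3)·3.891 - (-1)·1.434) / (7) = 3.587
Iteration 3:
  x1 = (11 - (-3)·1.434 - (-1)·3.587) / (5) = 3.778
  x2 = (10 - (-3)·3.778 - (3)·3.587) / (9) = 1.175
  x3 = (12 - (-3)·3.778 - (-1)·1.175) / (7) = 3.501
Residual b − A·x = (-0.864, 0.256, 0.002)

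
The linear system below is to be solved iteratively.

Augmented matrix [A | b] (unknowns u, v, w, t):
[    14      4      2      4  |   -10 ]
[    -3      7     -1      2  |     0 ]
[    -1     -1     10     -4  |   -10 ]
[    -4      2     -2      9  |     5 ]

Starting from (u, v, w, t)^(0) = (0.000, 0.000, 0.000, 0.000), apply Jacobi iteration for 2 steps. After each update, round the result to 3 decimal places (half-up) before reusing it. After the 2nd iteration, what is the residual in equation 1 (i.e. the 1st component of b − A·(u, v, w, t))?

Iteration 1:
  u = (-10 - (4)·0.000 - (2)·0.000 - (4)·0.000) / (14) = -0.714
  v = (0 - (-3)·0.000 - (-1)·0.000 - (2)·0.000) / (7) = 0.000
  w = (-10 - (-1)·0.000 - (-1)·0.000 - (-4)·0.000) / (10) = -1.000
  t = (5 - (-4)·0.000 - (2)·0.000 - (-2)·0.000) / (9) = 0.556
Iteration 2:
  u = (-10 - (4)·0.000 - (2)·-1.000 - (4)·0.556) / (14) = -0.730
  v = (0 - (-3)·-0.714 - (-1)·-1.000 - (2)·0.556) / (7) = -0.608
  w = (-10 - (-1)·-0.714 - (-1)·0.000 - (-4)·0.556) / (10) = -0.849
  t = (5 - (-4)·-0.714 - (2)·0.000 - (-2)·-1.000) / (9) = 0.016
Residual b − A·x = (4.286, 1.185, -2.784, 1.454)

4.286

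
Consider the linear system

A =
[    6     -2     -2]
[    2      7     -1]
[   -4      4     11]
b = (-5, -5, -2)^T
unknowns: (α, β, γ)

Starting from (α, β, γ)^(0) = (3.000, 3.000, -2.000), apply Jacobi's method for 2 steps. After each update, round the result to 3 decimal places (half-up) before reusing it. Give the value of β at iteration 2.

-0.597

Iteration 1:
  α = (-5 - (-2)·3.000 - (-2)·-2.000) / (6) = -0.500
  β = (-5 - (2)·3.000 - (-1)·-2.000) / (7) = -1.857
  γ = (-2 - (-4)·3.000 - (4)·3.000) / (11) = -0.182
Iteration 2:
  α = (-5 - (-2)·-1.857 - (-2)·-0.182) / (6) = -1.513
  β = (-5 - (2)·-0.500 - (-1)·-0.182) / (7) = -0.597
  γ = (-2 - (-4)·-0.500 - (4)·-1.857) / (11) = 0.312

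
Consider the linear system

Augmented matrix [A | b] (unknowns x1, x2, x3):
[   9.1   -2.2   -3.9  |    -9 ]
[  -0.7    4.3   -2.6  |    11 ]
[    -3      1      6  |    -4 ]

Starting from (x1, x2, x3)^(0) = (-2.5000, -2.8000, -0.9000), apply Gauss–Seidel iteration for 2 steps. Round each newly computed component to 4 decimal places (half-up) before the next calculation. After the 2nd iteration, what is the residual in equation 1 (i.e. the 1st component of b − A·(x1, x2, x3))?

Iteration 1:
  x1 = (-9 - (-2.2)·-2.8000 - (-3.9)·-0.9000) / (9.1) = -2.0516
  x2 = (11 - (-0.7)·-2.0516 - (-2.6)·-0.9000) / (4.3) = 1.6800
  x3 = (-4 - (-3)·-2.0516 - (1)·1.6800) / (6) = -1.9725
Iteration 2:
  x1 = (-9 - (-2.2)·1.6800 - (-3.9)·-1.9725) / (9.1) = -1.4282
  x2 = (11 - (-0.7)·-1.4282 - (-2.6)·-1.9725) / (4.3) = 1.1330
  x3 = (-4 - (-3)·-1.4282 - (1)·1.1330) / (6) = -1.5696
Residual b − A·x = (0.3678, 1.0474, 0.0000)

0.3678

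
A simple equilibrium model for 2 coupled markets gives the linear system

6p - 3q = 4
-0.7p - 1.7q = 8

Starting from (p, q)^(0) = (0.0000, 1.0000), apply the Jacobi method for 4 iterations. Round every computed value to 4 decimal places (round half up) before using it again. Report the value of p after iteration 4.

-1.3391

Iteration 1:
  p = (4 - (-3)·1.0000) / (6) = 1.1667
  q = (8 - (-0.7)·0.0000) / (-1.7) = -4.7059
Iteration 2:
  p = (4 - (-3)·-4.7059) / (6) = -1.6863
  q = (8 - (-0.7)·1.1667) / (-1.7) = -5.1863
Iteration 3:
  p = (4 - (-3)·-5.1863) / (6) = -1.9265
  q = (8 - (-0.7)·-1.6863) / (-1.7) = -4.0115
Iteration 4:
  p = (4 - (-3)·-4.0115) / (6) = -1.3391
  q = (8 - (-0.7)·-1.9265) / (-1.7) = -3.9126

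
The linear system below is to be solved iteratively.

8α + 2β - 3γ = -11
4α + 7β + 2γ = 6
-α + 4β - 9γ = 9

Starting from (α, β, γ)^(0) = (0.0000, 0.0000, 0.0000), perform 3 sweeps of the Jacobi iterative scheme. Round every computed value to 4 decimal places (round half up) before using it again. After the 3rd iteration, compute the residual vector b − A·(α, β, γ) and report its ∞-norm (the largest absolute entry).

Iteration 1:
  α = (-11 - (2)·0.0000 - (-3)·0.0000) / (8) = -1.3750
  β = (6 - (4)·0.0000 - (2)·0.0000) / (7) = 0.8571
  γ = (9 - (-1)·0.0000 - (4)·0.0000) / (-9) = -1.0000
Iteration 2:
  α = (-11 - (2)·0.8571 - (-3)·-1.0000) / (8) = -1.9643
  β = (6 - (4)·-1.3750 - (2)·-1.0000) / (7) = 1.9286
  γ = (9 - (-1)·-1.3750 - (4)·0.8571) / (-9) = -0.4663
Iteration 3:
  α = (-11 - (2)·1.9286 - (-3)·-0.4663) / (8) = -2.0320
  β = (6 - (4)·-1.9643 - (2)·-0.4663) / (7) = 2.1128
  γ = (9 - (-1)·-1.9643 - (4)·1.9286) / (-9) = 0.0754
Residual b − A·x = (1.2566, -0.8124, -0.8046); ∞-norm = 1.2566

1.2566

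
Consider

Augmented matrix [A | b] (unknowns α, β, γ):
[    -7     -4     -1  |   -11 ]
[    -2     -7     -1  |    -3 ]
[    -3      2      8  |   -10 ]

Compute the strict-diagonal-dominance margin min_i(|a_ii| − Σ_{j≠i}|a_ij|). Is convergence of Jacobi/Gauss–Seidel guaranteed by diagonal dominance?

2

row 1: |-7| − (4+1) = 2
row 2: |-7| − (2+1) = 4
row 3: |8| − (3+2) = 3
minimum over rows = 2 → strictly diagonally dominant (convergence guaranteed)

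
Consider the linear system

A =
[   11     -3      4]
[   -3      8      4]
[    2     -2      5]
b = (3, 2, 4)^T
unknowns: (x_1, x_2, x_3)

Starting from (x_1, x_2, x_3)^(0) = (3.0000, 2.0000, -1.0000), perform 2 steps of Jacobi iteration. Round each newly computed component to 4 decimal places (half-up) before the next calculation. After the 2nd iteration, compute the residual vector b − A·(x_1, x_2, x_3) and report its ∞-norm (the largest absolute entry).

Iteration 1:
  x_1 = (3 - (-3)·2.0000 - (4)·-1.0000) / (11) = 1.1818
  x_2 = (2 - (-3)·3.0000 - (4)·-1.0000) / (8) = 1.8750
  x_3 = (4 - (2)·3.0000 - (-2)·2.0000) / (5) = 0.4000
Iteration 2:
  x_1 = (3 - (-3)·1.8750 - (4)·0.4000) / (11) = 0.6386
  x_2 = (2 - (-3)·1.1818 - (4)·0.4000) / (8) = 0.4932
  x_3 = (4 - (2)·1.1818 - (-2)·1.8750) / (5) = 1.0773
Residual b − A·x = (-6.8542, -4.3390, -1.6773); ∞-norm = 6.8542

6.8542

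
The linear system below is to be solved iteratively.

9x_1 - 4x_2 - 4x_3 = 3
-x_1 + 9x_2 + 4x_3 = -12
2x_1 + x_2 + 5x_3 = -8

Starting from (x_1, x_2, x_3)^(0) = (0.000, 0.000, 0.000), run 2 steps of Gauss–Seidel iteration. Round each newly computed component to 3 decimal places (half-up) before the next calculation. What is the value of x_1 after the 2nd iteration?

Iteration 1:
  x_1 = (3 - (-4)·0.000 - (-4)·0.000) / (9) = 0.333
  x_2 = (-12 - (-1)·0.333 - (4)·0.000) / (9) = -1.296
  x_3 = (-8 - (2)·0.333 - (1)·-1.296) / (5) = -1.474
Iteration 2:
  x_1 = (3 - (-4)·-1.296 - (-4)·-1.474) / (9) = -0.898
  x_2 = (-12 - (-1)·-0.898 - (4)·-1.474) / (9) = -0.778
  x_3 = (-8 - (2)·-0.898 - (1)·-0.778) / (5) = -1.085

-0.898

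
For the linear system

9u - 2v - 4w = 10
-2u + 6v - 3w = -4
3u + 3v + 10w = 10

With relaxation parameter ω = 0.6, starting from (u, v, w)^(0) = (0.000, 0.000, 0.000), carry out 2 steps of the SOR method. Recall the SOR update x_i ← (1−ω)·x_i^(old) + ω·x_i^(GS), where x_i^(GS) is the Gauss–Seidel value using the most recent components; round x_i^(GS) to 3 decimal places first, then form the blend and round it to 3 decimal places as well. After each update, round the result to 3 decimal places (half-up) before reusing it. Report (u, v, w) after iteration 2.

(1.039, -0.140, 0.649)

Iteration 1:
  u: GS value = (10 - (-2)·0.000 - (-4)·0.000) / (9) = 1.111;  u ← (1−ω)·0.000 + ω·1.111 = 0.667
  v: GS value = (-4 - (-2)·0.667 - (-3)·0.000) / (6) = -0.444;  v ← (1−ω)·0.000 + ω·-0.444 = -0.266
  w: GS value = (10 - (3)·0.667 - (3)·-0.266) / (10) = 0.880;  w ← (1−ω)·0.000 + ω·0.880 = 0.528
Iteration 2:
  u: GS value = (10 - (-2)·-0.266 - (-4)·0.528) / (9) = 1.287;  u ← (1−ω)·0.667 + ω·1.287 = 1.039
  v: GS value = (-4 - (-2)·1.039 - (-3)·0.528) / (6) = -0.056;  v ← (1−ω)·-0.266 + ω·-0.056 = -0.140
  w: GS value = (10 - (3)·1.039 - (3)·-0.140) / (10) = 0.730;  w ← (1−ω)·0.528 + ω·0.730 = 0.649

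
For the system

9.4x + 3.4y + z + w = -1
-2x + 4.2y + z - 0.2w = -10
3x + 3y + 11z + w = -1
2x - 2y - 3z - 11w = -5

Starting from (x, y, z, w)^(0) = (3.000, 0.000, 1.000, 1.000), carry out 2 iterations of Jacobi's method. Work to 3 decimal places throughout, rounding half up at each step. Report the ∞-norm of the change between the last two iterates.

Iteration 1:
  x = (-1 - (3.4)·0.000 - (1)·1.000 - (1)·1.000) / (9.4) = -0.319
  y = (-10 - (-2)·3.000 - (1)·1.000 - (-0.2)·1.000) / (4.2) = -1.143
  z = (-1 - (3)·3.000 - (3)·0.000 - (1)·1.000) / (11) = -1.000
  w = (-5 - (2)·3.000 - (-2)·0.000 - (-3)·1.000) / (-11) = 0.727
Iteration 2:
  x = (-1 - (3.4)·-1.143 - (1)·-1.000 - (1)·0.727) / (9.4) = 0.336
  y = (-10 - (-2)·-0.319 - (1)·-1.000 - (-0.2)·0.727) / (4.2) = -2.260
  z = (-1 - (3)·-0.319 - (3)·-1.143 - (1)·0.727) / (11) = 0.242
  w = (-5 - (2)·-0.319 - (-2)·-1.143 - (-3)·-1.000) / (-11) = 0.877
Change: (0.655, -1.117, 1.242, 0.150) → max |·| = 1.242

1.242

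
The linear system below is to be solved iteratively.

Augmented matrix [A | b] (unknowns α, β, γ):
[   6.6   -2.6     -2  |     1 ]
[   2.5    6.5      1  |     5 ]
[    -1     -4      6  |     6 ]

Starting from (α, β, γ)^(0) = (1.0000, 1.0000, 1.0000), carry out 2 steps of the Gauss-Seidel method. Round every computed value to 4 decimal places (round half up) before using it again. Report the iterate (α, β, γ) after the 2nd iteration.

Iteration 1:
  α = (1 - (-2.6)·1.0000 - (-2)·1.0000) / (6.6) = 0.8485
  β = (5 - (2.5)·0.8485 - (1)·1.0000) / (6.5) = 0.2890
  γ = (6 - (-1)·0.8485 - (-4)·0.2890) / (6) = 1.3341
Iteration 2:
  α = (1 - (-2.6)·0.2890 - (-2)·1.3341) / (6.6) = 0.6696
  β = (5 - (2.5)·0.6696 - (1)·1.3341) / (6.5) = 0.3064
  γ = (6 - (-1)·0.6696 - (-4)·0.3064) / (6) = 1.3159

(0.6696, 0.3064, 1.3159)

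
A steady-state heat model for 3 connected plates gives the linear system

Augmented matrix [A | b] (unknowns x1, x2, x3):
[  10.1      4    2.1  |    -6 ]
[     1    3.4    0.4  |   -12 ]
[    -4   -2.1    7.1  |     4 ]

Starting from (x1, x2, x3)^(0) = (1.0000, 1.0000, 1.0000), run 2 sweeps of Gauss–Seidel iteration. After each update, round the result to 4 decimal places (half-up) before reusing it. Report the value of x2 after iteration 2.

-3.6771

Iteration 1:
  x1 = (-6 - (4)·1.0000 - (2.1)·1.0000) / (10.1) = -1.1980
  x2 = (-12 - (1)·-1.1980 - (0.4)·1.0000) / (3.4) = -3.2947
  x3 = (4 - (-4)·-1.1980 - (-2.1)·-3.2947) / (7.1) = -1.0860
Iteration 2:
  x1 = (-6 - (4)·-3.2947 - (2.1)·-1.0860) / (10.1) = 0.9366
  x2 = (-12 - (1)·0.9366 - (0.4)·-1.0860) / (3.4) = -3.6771
  x3 = (4 - (-4)·0.9366 - (-2.1)·-3.6771) / (7.1) = 0.0034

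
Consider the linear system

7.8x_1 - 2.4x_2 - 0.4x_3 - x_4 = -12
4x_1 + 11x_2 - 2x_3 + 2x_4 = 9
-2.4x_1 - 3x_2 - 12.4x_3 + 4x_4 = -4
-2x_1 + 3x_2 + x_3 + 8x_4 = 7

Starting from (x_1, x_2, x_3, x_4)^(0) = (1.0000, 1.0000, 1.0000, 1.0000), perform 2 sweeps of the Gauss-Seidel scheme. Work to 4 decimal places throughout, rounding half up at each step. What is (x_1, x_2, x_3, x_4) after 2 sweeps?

(-1.1286, 1.3133, 0.2530, 0.0687)

Iteration 1:
  x_1 = (-12 - (-2.4)·1.0000 - (-0.4)·1.0000 - (-1)·1.0000) / (7.8) = -1.0513
  x_2 = (9 - (4)·-1.0513 - (-2)·1.0000 - (2)·1.0000) / (11) = 1.2005
  x_3 = (-4 - (-2.4)·-1.0513 - (-3)·1.2005 - (4)·1.0000) / (-12.4) = 0.5582
  x_4 = (7 - (-2)·-1.0513 - (3)·1.2005 - (1)·0.5582) / (8) = 0.0922
Iteration 2:
  x_1 = (-12 - (-2.4)·1.2005 - (-0.4)·0.5582 - (-1)·0.0922) / (7.8) = -1.1286
  x_2 = (9 - (4)·-1.1286 - (-2)·0.5582 - (2)·0.0922) / (11) = 1.3133
  x_3 = (-4 - (-2.4)·-1.1286 - (-3)·1.3133 - (4)·0.0922) / (-12.4) = 0.2530
  x_4 = (7 - (-2)·-1.1286 - (3)·1.3133 - (1)·0.2530) / (8) = 0.0687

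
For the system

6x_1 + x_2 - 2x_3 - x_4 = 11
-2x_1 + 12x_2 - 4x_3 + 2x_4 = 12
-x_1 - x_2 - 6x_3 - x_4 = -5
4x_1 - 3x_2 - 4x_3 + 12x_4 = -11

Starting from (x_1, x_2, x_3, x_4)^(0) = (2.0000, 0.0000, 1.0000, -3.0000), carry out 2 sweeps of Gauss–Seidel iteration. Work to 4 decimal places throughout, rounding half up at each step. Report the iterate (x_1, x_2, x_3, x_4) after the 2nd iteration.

(1.5977, 1.6192, 0.4155, -0.9059)

Iteration 1:
  x_1 = (11 - (1)·0.0000 - (-2)·1.0000 - (-1)·-3.0000) / (6) = 1.6667
  x_2 = (12 - (-2)·1.6667 - (-4)·1.0000 - (2)·-3.0000) / (12) = 2.1111
  x_3 = (-5 - (-1)·1.6667 - (-1)·2.1111 - (-1)·-3.0000) / (-6) = 0.7037
  x_4 = (-11 - (4)·1.6667 - (-3)·2.1111 - (-4)·0.7037) / (12) = -0.7099
Iteration 2:
  x_1 = (11 - (1)·2.1111 - (-2)·0.7037 - (-1)·-0.7099) / (6) = 1.5977
  x_2 = (12 - (-2)·1.5977 - (-4)·0.7037 - (2)·-0.7099) / (12) = 1.6192
  x_3 = (-5 - (-1)·1.5977 - (-1)·1.6192 - (-1)·-0.7099) / (-6) = 0.4155
  x_4 = (-11 - (4)·1.5977 - (-3)·1.6192 - (-4)·0.4155) / (12) = -0.9059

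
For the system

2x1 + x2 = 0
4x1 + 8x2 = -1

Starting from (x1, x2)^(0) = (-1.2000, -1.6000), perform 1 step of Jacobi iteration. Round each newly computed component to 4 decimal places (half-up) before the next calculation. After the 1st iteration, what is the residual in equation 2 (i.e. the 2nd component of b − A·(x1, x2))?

-8.0000

Iteration 1:
  x1 = (0 - (1)·-1.6000) / (2) = 0.8000
  x2 = (-1 - (4)·-1.2000) / (8) = 0.4750
Residual b − A·x = (-2.0750, -8.0000)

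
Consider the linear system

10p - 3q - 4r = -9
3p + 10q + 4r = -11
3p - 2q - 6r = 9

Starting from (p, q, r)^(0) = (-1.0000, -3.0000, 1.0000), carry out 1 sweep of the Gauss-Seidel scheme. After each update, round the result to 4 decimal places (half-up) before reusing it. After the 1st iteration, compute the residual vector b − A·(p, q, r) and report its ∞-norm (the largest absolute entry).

11.3600

Iteration 1:
  p = (-9 - (-3)·-3.0000 - (-4)·1.0000) / (10) = -1.4000
  q = (-11 - (3)·-1.4000 - (4)·1.0000) / (10) = -1.0800
  r = (9 - (3)·-1.4000 - (-2)·-1.0800) / (-6) = -1.8400
Residual b − A·x = (-5.6000, 11.3600, 0.0000); ∞-norm = 11.3600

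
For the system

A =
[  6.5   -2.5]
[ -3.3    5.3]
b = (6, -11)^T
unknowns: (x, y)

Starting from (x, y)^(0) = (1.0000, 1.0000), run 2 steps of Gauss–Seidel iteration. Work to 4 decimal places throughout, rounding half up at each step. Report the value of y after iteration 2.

-1.8028

Iteration 1:
  x = (6 - (-2.5)·1.0000) / (6.5) = 1.3077
  y = (-11 - (-3.3)·1.3077) / (5.3) = -1.2612
Iteration 2:
  x = (6 - (-2.5)·-1.2612) / (6.5) = 0.4380
  y = (-11 - (-3.3)·0.4380) / (5.3) = -1.8028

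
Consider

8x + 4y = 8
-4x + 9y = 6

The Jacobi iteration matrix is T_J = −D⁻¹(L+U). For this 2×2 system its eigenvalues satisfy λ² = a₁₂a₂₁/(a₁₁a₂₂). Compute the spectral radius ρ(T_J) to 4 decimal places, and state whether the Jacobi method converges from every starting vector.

a₁₂a₂₁/(a₁₁a₂₂) = (4)·(-4) / ((8)·(9)) = -0.222222
ρ = √|-0.222222| = √0.222222 = 0.4714
ρ < 1, so Jacobi converges

0.4714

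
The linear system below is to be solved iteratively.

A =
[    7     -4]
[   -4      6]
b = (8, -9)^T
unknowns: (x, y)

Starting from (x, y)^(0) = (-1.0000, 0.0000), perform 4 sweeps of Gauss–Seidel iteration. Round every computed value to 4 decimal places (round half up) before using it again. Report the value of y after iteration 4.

-1.1672

Iteration 1:
  x = (8 - (-4)·0.0000) / (7) = 1.1429
  y = (-9 - (-4)·1.1429) / (6) = -0.7381
Iteration 2:
  x = (8 - (-4)·-0.7381) / (7) = 0.7211
  y = (-9 - (-4)·0.7211) / (6) = -1.0193
Iteration 3:
  x = (8 - (-4)·-1.0193) / (7) = 0.5604
  y = (-9 - (-4)·0.5604) / (6) = -1.1264
Iteration 4:
  x = (8 - (-4)·-1.1264) / (7) = 0.4992
  y = (-9 - (-4)·0.4992) / (6) = -1.1672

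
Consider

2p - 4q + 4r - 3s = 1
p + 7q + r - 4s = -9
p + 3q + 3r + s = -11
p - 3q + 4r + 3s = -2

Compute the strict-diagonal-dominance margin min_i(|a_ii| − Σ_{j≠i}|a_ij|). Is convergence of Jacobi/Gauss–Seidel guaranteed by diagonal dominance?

row 1: |2| − (4+4+3) = -9
row 2: |7| − (1+1+4) = 1
row 3: |3| − (1+3+1) = -2
row 4: |3| − (1+3+4) = -5
minimum over rows = -9 → not strictly diagonally dominant

-9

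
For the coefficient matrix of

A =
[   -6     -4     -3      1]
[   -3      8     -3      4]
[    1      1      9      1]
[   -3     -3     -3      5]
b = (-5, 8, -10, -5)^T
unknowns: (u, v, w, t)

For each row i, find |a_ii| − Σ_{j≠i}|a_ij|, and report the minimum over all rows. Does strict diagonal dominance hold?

-4

row 1: |-6| − (4+3+1) = -2
row 2: |8| − (3+3+4) = -2
row 3: |9| − (1+1+1) = 6
row 4: |5| − (3+3+3) = -4
minimum over rows = -4 → not strictly diagonally dominant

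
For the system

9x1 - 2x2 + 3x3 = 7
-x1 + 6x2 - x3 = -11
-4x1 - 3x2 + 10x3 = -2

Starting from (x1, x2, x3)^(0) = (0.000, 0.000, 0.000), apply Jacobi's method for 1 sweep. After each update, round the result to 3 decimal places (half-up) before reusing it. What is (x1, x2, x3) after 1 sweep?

Iteration 1:
  x1 = (7 - (-2)·0.000 - (3)·0.000) / (9) = 0.778
  x2 = (-11 - (-1)·0.000 - (-1)·0.000) / (6) = -1.833
  x3 = (-2 - (-4)·0.000 - (-3)·0.000) / (10) = -0.200

(0.778, -1.833, -0.200)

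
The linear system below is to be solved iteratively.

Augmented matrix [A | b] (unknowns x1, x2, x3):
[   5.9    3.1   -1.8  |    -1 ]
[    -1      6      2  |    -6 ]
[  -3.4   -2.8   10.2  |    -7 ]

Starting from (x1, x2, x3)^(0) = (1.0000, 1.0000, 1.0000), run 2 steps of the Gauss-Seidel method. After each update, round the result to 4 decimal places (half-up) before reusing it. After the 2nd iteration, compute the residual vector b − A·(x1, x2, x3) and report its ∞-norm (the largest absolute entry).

1.8135

Iteration 1:
  x1 = (-1 - (3.1)·1.0000 - (-1.8)·1.0000) / (5.9) = -0.3898
  x2 = (-6 - (-1)·-0.3898 - (2)·1.0000) / (6) = -1.3983
  x3 = (-7 - (-3.4)·-0.3898 - (-2.8)·-1.3983) / (10.2) = -1.2001
Iteration 2:
  x1 = (-1 - (3.1)·-1.3983 - (-1.8)·-1.2001) / (5.9) = 0.1991
  x2 = (-6 - (-1)·0.1991 - (2)·-1.2001) / (6) = -0.5668
  x3 = (-7 - (-3.4)·0.1991 - (-2.8)·-0.5668) / (10.2) = -0.7755
Residual b − A·x = (-1.8135, -0.8491, 0.0000); ∞-norm = 1.8135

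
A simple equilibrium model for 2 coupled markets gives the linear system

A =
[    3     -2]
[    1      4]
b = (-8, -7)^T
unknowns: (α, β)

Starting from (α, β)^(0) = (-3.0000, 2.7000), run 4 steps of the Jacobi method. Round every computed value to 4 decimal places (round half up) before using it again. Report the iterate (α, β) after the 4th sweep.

Iteration 1:
  α = (-8 - (-2)·2.7000) / (3) = -0.8667
  β = (-7 - (1)·-3.0000) / (4) = -1.0000
Iteration 2:
  α = (-8 - (-2)·-1.0000) / (3) = -3.3333
  β = (-7 - (1)·-0.8667) / (4) = -1.5333
Iteration 3:
  α = (-8 - (-2)·-1.5333) / (3) = -3.6889
  β = (-7 - (1)·-3.3333) / (4) = -0.9167
Iteration 4:
  α = (-8 - (-2)·-0.9167) / (3) = -3.2778
  β = (-7 - (1)·-3.6889) / (4) = -0.8278

(-3.2778, -0.8278)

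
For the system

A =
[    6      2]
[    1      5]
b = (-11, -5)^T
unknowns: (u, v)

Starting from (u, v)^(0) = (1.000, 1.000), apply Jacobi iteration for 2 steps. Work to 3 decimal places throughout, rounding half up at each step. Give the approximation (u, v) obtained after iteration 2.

Iteration 1:
  u = (-11 - (2)·1.000) / (6) = -2.167
  v = (-5 - (1)·1.000) / (5) = -1.200
Iteration 2:
  u = (-11 - (2)·-1.200) / (6) = -1.433
  v = (-5 - (1)·-2.167) / (5) = -0.567

(-1.433, -0.567)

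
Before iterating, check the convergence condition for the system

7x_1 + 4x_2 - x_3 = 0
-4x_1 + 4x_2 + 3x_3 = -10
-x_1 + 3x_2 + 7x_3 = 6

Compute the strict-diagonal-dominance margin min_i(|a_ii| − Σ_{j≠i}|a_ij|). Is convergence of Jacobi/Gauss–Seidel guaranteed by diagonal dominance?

row 1: |7| − (4+1) = 2
row 2: |4| − (4+3) = -3
row 3: |7| − (1+3) = 3
minimum over rows = -3 → not strictly diagonally dominant

-3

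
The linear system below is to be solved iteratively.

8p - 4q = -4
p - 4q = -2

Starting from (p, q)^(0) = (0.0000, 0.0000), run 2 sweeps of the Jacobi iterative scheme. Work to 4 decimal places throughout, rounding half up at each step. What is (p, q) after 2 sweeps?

(-0.2500, 0.3750)

Iteration 1:
  p = (-4 - (-4)·0.0000) / (8) = -0.5000
  q = (-2 - (1)·0.0000) / (-4) = 0.5000
Iteration 2:
  p = (-4 - (-4)·0.5000) / (8) = -0.2500
  q = (-2 - (1)·-0.5000) / (-4) = 0.3750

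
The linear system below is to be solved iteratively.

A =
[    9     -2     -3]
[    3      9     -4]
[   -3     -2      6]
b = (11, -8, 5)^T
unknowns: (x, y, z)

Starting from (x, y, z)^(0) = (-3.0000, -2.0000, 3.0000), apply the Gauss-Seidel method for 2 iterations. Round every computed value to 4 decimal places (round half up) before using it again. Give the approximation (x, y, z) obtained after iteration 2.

Iteration 1:
  x = (11 - (-2)·-2.0000 - (-3)·3.0000) / (9) = 1.7778
  y = (-8 - (3)·1.7778 - (-4)·3.0000) / (9) = -0.1482
  z = (5 - (-3)·1.7778 - (-2)·-0.1482) / (6) = 1.6728
Iteration 2:
  x = (11 - (-2)·-0.1482 - (-3)·1.6728) / (9) = 1.7469
  y = (-8 - (3)·1.7469 - (-4)·1.6728) / (9) = -0.7277
  z = (5 - (-3)·1.7469 - (-2)·-0.7277) / (6) = 1.4642

(1.7469, -0.7277, 1.4642)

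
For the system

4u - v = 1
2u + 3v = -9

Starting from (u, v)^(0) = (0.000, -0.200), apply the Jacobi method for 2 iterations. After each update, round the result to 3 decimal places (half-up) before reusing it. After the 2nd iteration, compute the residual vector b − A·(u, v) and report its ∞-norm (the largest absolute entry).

1.399

Iteration 1:
  u = (1 - (-1)·-0.200) / (4) = 0.200
  v = (-9 - (2)·0.000) / (3) = -3.000
Iteration 2:
  u = (1 - (-1)·-3.000) / (4) = -0.500
  v = (-9 - (2)·0.200) / (3) = -3.133
Residual b − A·x = (-0.133, 1.399); ∞-norm = 1.399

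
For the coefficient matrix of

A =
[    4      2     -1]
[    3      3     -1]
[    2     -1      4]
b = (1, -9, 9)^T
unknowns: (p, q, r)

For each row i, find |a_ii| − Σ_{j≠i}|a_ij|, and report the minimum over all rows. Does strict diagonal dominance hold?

-1

row 1: |4| − (2+1) = 1
row 2: |3| − (3+1) = -1
row 3: |4| − (2+1) = 1
minimum over rows = -1 → not strictly diagonally dominant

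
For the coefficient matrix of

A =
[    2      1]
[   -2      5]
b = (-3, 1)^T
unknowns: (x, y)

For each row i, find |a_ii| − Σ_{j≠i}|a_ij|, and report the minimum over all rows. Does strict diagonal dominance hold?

row 1: |2| − (1) = 1
row 2: |5| − (2) = 3
minimum over rows = 1 → strictly diagonally dominant (convergence guaranteed)

1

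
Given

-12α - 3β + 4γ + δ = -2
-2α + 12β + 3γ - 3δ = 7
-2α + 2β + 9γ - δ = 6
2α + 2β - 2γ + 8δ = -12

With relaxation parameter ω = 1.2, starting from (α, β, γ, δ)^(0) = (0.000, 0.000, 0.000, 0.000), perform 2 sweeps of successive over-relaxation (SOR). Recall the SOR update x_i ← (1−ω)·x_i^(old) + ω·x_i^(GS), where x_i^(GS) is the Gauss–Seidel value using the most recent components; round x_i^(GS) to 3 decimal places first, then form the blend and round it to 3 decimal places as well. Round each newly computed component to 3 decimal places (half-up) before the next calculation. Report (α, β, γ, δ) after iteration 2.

Iteration 1:
  α: GS value = (-2 - (-3)·0.000 - (4)·0.000 - (1)·0.000) / (-12) = 0.167;  α ← (1−ω)·0.000 + ω·0.167 = 0.200
  β: GS value = (7 - (-2)·0.200 - (3)·0.000 - (-3)·0.000) / (12) = 0.617;  β ← (1−ω)·0.000 + ω·0.617 = 0.740
  γ: GS value = (6 - (-2)·0.200 - (2)·0.740 - (-1)·0.000) / (9) = 0.547;  γ ← (1−ω)·0.000 + ω·0.547 = 0.656
  δ: GS value = (-12 - (2)·0.200 - (2)·0.740 - (-2)·0.656) / (8) = -1.571;  δ ← (1−ω)·0.000 + ω·-1.571 = -1.885
Iteration 2:
  α: GS value = (-2 - (-3)·0.740 - (4)·0.656 - (1)·-1.885) / (-12) = 0.043;  α ← (1−ω)·0.200 + ω·0.043 = 0.012
  β: GS value = (7 - (-2)·0.012 - (3)·0.656 - (-3)·-1.885) / (12) = -0.050;  β ← (1−ω)·0.740 + ω·-0.050 = -0.208
  γ: GS value = (6 - (-2)·0.012 - (2)·-0.208 - (-1)·-1.885) / (9) = 0.506;  γ ← (1−ω)·0.656 + ω·0.506 = 0.476
  δ: GS value = (-12 - (2)·0.012 - (2)·-0.208 - (-2)·0.476) / (8) = -1.332;  δ ← (1−ω)·-1.885 + ω·-1.332 = -1.221

(0.012, -0.208, 0.476, -1.221)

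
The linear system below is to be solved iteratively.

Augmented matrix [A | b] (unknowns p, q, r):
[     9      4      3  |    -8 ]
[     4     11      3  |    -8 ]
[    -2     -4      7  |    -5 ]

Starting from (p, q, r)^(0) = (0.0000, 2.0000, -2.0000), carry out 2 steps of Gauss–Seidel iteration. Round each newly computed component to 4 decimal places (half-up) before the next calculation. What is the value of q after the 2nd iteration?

-0.2311

Iteration 1:
  p = (-8 - (4)·2.0000 - (3)·-2.0000) / (9) = -1.1111
  q = (-8 - (4)·-1.1111 - (3)·-2.0000) / (11) = 0.2222
  r = (-5 - (-2)·-1.1111 - (-4)·0.2222) / (7) = -0.9048
Iteration 2:
  p = (-8 - (4)·0.2222 - (3)·-0.9048) / (9) = -0.6860
  q = (-8 - (4)·-0.6860 - (3)·-0.9048) / (11) = -0.2311
  r = (-5 - (-2)·-0.6860 - (-4)·-0.2311) / (7) = -1.0423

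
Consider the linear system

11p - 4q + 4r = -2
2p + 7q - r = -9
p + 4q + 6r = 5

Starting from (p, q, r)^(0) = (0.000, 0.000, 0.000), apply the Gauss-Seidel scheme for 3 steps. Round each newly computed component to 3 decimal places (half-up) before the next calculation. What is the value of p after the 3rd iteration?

Iteration 1:
  p = (-2 - (-4)·0.000 - (4)·0.000) / (11) = -0.182
  q = (-9 - (2)·-0.182 - (-1)·0.000) / (7) = -1.234
  r = (5 - (1)·-0.182 - (4)·-1.234) / (6) = 1.686
Iteration 2:
  p = (-2 - (-4)·-1.234 - (4)·1.686) / (11) = -1.244
  q = (-9 - (2)·-1.244 - (-1)·1.686) / (7) = -0.689
  r = (5 - (1)·-1.244 - (4)·-0.689) / (6) = 1.500
Iteration 3:
  p = (-2 - (-4)·-0.689 - (4)·1.500) / (11) = -0.978
  q = (-9 - (2)·-0.978 - (-1)·1.500) / (7) = -0.792
  r = (5 - (1)·-0.978 - (4)·-0.792) / (6) = 1.524

-0.978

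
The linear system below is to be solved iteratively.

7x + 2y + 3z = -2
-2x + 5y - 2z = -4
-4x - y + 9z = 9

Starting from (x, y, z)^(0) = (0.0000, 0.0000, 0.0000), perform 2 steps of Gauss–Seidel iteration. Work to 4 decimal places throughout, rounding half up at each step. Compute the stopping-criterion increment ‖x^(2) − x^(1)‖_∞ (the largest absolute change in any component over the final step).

Iteration 1:
  x = (-2 - (2)·0.0000 - (3)·0.0000) / (7) = -0.2857
  y = (-4 - (-2)·-0.2857 - (-2)·0.0000) / (5) = -0.9143
  z = (9 - (-4)·-0.2857 - (-1)·-0.9143) / (9) = 0.7714
Iteration 2:
  x = (-2 - (2)·-0.9143 - (3)·0.7714) / (7) = -0.3551
  y = (-4 - (-2)·-0.3551 - (-2)·0.7714) / (5) = -0.6335
  z = (9 - (-4)·-0.3551 - (-1)·-0.6335) / (9) = 0.7718
Change: (-0.0694, 0.2808, 0.0004) → max |·| = 0.2808

0.2808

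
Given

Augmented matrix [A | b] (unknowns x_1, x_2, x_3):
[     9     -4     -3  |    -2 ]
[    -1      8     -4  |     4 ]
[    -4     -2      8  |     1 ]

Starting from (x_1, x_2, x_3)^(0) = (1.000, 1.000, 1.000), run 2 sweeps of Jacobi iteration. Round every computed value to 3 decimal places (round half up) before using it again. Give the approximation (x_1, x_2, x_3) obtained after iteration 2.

(0.569, 1.007, 0.684)

Iteration 1:
  x_1 = (-2 - (-4)·1.000 - (-3)·1.000) / (9) = 0.556
  x_2 = (4 - (-1)·1.000 - (-4)·1.000) / (8) = 1.125
  x_3 = (1 - (-4)·1.000 - (-2)·1.000) / (8) = 0.875
Iteration 2:
  x_1 = (-2 - (-4)·1.125 - (-3)·0.875) / (9) = 0.569
  x_2 = (4 - (-1)·0.556 - (-4)·0.875) / (8) = 1.007
  x_3 = (1 - (-4)·0.556 - (-2)·1.125) / (8) = 0.684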